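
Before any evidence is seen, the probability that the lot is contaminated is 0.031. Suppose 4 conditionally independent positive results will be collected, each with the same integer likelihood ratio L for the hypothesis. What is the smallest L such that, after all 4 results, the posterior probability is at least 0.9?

Prior odds = 0.031/0.969 = 31/969.
Target odds = 0.9/0.1 = 9.
Need L⁴ ≥ 9 ÷ (31/969) = 8721/31.
4⁴ = 256 < 8721/31 ≤ 625 = 5⁴, so L = 5.

5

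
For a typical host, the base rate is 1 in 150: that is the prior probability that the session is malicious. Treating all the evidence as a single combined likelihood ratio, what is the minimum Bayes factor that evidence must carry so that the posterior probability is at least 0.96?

3576

Prior odds = (1/150)/(149/150) = 1/149.
Target odds = 0.96/0.04 = 24.
Required Bayes factor = 24 ÷ (1/149) = 3576.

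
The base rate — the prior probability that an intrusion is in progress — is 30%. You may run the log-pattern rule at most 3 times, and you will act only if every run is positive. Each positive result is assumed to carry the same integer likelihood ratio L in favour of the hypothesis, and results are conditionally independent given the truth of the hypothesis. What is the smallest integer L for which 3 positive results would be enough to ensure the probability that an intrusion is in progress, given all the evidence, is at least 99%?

7

Prior odds = 0.3/0.7 = 3/7.
Target odds = 0.99/0.01 = 99.
Need L³ ≥ 99 ÷ (3/7) = 231.
6³ = 216 < 231 ≤ 343 = 7³, so L = 7.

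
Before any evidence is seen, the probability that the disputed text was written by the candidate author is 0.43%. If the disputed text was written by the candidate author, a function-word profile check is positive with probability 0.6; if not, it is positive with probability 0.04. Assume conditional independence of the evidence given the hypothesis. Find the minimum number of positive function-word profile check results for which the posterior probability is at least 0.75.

3

Prior odds = 0.0043/0.9957 = 43/9957.
Likelihood ratio of a positive = 0.6/0.04 = 15.
Target posterior odds = 0.75/0.25 = 3.
Require 15ⁿ ≥ 3 ÷ (43/9957) = 29871/43.
15² = 225 falls short of 29871/43 but 15³ = 3375 reaches it, so n = 3.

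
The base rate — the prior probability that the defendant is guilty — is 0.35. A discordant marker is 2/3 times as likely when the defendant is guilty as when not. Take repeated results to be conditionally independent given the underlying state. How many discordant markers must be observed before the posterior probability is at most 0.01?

Prior odds: 0.35 ÷ 0.65 = 7/13.
Likelihood ratio per discordant marker = 2/3.
Target odds: 0.01 ÷ 0.99 = 1/99.
Need (7/13) × (2/3)ⁿ ≤ 1/99, i.e. (2/3)ⁿ ≤ 13/693.
(2/3)⁹ = 512/19683 is still above 13/693 but (2/3)¹⁰ = 1024/59049 is at or below it, so n = 10.

10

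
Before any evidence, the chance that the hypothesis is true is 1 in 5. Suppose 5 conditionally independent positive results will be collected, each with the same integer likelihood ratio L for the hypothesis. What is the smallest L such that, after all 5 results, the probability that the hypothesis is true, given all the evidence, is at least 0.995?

4

Prior odds = 0.2/0.8 = 0.25.
Target odds = 0.995/0.005 = 199.
Need L⁵ ≥ 199 ÷ 0.25 = 796.
3⁵ = 243 < 796 ≤ 1024 = 4⁵, so L = 4.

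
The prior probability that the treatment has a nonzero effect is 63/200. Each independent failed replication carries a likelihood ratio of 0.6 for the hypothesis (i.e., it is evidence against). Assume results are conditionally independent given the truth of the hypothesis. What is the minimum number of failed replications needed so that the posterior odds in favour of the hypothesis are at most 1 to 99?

Prior odds: 0.315 ÷ 0.685 = 63/137.
Likelihood ratio per failed replication = 0.6.
Target odds = 1/99.
Need (63/137) × 0.6ⁿ ≤ 1/99, i.e. 0.6ⁿ ≤ 137/6237.
0.6⁷ = 2187/78125 is still above 137/6237 but 0.6⁸ = 6561/390625 is at or below it, so n = 8.

8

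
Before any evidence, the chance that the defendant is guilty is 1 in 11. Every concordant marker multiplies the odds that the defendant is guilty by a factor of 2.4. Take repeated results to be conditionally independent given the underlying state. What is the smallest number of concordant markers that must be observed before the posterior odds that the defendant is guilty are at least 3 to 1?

4

Prior odds = (1/11)/(10/11) = 0.1.
Likelihood ratio per concordant marker = 2.4.
Target odds = 3.
Need 0.1 × 2.4ⁿ ≥ 3, i.e. 2.4ⁿ ≥ 30.
2.4³ = 13.824 falls short of 30 but 2.4⁴ = 33.1776 reaches it, so n = 4.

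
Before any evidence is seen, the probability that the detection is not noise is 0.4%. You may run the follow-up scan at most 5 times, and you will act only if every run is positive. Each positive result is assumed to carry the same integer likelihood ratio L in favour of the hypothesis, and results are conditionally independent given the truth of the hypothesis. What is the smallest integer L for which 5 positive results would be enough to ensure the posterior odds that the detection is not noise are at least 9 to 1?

5

Prior odds = 0.004/0.996 = 1/249.
Target odds = 9.
Need L⁵ ≥ 9 ÷ (1/249) = 2241.
4⁵ = 1024 < 2241 ≤ 3125 = 5⁵, so L = 5.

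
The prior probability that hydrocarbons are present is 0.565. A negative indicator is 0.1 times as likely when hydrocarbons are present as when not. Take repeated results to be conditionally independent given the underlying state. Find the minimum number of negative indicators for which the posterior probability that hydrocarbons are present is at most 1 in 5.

1

Prior odds = 0.565/0.435 = 113/87.
Likelihood ratio per negative indicator = 0.1.
Target odds: 0.2 ÷ 0.8 = 0.25.
Need (113/87) × 0.1ⁿ ≤ 0.25, i.e. 0.1ⁿ ≤ 87/452.
0.1¹ = 0.1, which is already at or below the required 87/452; so n = 1.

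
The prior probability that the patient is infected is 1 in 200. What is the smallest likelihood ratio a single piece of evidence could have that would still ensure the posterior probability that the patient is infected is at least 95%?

Prior odds = 0.005/0.995 = 1/199.
Target odds = 0.95/0.05 = 19.
Required Bayes factor = 19 ÷ (1/199) = 3781.

3781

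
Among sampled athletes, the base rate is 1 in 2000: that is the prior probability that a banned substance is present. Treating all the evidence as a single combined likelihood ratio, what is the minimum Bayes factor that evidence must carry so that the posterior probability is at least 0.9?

Prior odds = 0.0005/0.9995 = 1/1999.
Target odds = 0.9/0.1 = 9.
Required Bayes factor = 9 ÷ (1/1999) = 17991.

17991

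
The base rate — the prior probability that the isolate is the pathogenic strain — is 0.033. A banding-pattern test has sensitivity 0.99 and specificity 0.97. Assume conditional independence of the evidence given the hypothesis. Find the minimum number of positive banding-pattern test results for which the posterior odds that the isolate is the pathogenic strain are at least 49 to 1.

Prior odds: 0.033 ÷ 0.967 = 33/967.
False-positive rate = 1 − 0.97 = 0.03; likelihood ratio of a positive = 0.99/0.03 = 33.
Target odds = 49.
Need (33/967) × 33ⁿ ≥ 49, i.e. 33ⁿ ≥ 47383/33.
33² = 1089 falls short of 47383/33 but 33³ = 35937 reaches it, so n = 3.

3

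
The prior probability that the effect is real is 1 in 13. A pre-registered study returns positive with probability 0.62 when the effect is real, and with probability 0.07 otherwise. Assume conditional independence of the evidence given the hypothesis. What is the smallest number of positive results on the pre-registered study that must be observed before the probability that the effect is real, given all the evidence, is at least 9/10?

Prior odds: (1/13) ÷ (12/13) = 1/12.
Likelihood ratio of a positive result = 0.62/0.07 = 62/7.
Target odds: 0.9 ÷ 0.1 = 9.
Need (1/12) × (62/7)ⁿ ≥ 9, i.e. (62/7)ⁿ ≥ 108.
(62/7)² = 3844/49 falls short of 108 but (62/7)³ = 238328/343 reaches it, so n = 3.

3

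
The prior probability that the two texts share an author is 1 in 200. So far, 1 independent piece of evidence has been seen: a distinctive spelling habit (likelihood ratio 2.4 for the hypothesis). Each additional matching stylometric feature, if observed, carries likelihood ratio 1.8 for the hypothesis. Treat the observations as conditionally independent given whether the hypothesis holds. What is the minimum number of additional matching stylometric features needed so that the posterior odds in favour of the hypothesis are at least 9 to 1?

Prior odds = 0.005/0.995 = 1/199.
Bayes factor of the evidence already in hand = 2.4.
Odds after that evidence = (1/199) × 2.4 = 12/995.
Target odds = 9.
Need 1.8ⁿ ≥ 9 ÷ (12/995) = 746.25.
1.8¹¹ ≈642.684 falls short of 746.25 but 1.8¹² ≈1156.83 reaches it, so n = 12.

12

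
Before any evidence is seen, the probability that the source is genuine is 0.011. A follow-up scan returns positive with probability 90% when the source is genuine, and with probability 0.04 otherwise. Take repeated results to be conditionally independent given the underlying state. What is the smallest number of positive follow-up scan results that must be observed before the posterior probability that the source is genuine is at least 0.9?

3

Prior odds = 0.011/0.989 = 11/989.
Likelihood ratio of a positive result = 0.9/0.04 = 22.5.
Target posterior odds = 0.9/0.1 = 9.
Require 22.5ⁿ ≥ 9 ÷ (11/989) = 8901/11.
22.5² = 506.25 falls short of 8901/11 but 22.5³ = 11390.625 reaches it, so n = 3.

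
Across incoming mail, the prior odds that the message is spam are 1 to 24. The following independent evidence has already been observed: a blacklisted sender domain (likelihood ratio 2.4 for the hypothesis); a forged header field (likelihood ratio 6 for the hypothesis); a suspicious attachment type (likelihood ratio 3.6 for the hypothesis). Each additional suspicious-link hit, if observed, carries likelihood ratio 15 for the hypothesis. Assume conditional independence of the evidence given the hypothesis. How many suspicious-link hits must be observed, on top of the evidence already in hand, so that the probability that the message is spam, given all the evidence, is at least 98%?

2

Prior odds = 1/24.
Combined Bayes factor of the evidence already in hand = 2.4 × 6 × 3.6 = 51.84.
Odds after that evidence = (1/24) × 51.84 = 2.16.
Target odds = 0.98/0.02 = 49.
Need 15ⁿ ≥ 49 ÷ 2.16 = 1225/54.
15¹ = 15 falls short of 1225/54 but 15² = 225 reaches it, so n = 2.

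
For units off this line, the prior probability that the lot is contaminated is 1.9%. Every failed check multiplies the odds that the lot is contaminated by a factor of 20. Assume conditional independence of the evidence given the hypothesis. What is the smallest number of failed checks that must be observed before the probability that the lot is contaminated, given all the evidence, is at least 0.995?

4

Prior odds: 0.019 ÷ 0.981 = 19/981.
Likelihood ratio per failed check = 20.
Target posterior odds = 0.995/0.005 = 199.
Require 20ⁿ ≥ 199 ÷ (19/981) = 195219/19.
20³ = 8000 falls short of 195219/19 but 20⁴ = 160000 reaches it, so n = 4.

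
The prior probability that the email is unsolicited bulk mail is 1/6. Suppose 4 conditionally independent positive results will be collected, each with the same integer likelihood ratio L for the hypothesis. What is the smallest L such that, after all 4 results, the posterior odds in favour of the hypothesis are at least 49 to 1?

Prior odds = (1/6)/(5/6) = 0.2.
Target odds = 49.
Need L⁴ ≥ 49 ÷ 0.2 = 245.
3⁴ = 81 < 245 ≤ 256 = 4⁴, so L = 4.

4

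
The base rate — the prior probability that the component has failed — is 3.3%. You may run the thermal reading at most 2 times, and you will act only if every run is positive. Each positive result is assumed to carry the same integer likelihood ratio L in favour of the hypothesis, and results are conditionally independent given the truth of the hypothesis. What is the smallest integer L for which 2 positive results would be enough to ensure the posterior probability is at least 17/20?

Prior odds = 0.033/0.967 = 33/967.
Target odds = 0.85/0.15 = 17/3.
Need L² ≥ 17/3 ÷ (33/967) = 16439/99.
12² = 144 < 16439/99 ≤ 169 = 13², so L = 13.

13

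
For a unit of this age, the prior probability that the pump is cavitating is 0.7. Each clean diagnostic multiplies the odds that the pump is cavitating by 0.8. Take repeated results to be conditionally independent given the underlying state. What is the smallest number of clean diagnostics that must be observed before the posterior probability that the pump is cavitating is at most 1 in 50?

Prior odds = 0.7/0.3 = 7/3.
Likelihood ratio per clean diagnostic = 0.8.
Target odds: 0.02 ÷ 0.98 = 1/49.
Need (7/3) × 0.8ⁿ ≤ 1/49, i.e. 0.8ⁿ ≤ 3/343.
0.8²¹ ≈0.00922337 is still above 3/343 but 0.8²² ≈0.0073787 is at or below it, so n = 22.

22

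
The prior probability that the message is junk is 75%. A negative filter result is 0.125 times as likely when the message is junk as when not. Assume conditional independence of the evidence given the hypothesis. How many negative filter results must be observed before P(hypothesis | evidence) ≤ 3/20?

2

Prior odds = 0.75/0.25 = 3.
Likelihood ratio per negative filter result = 0.125.
Target odds: 0.15 ÷ 0.85 = 3/17.
Need 3 × 0.125ⁿ ≤ 3/17, i.e. 0.125ⁿ ≤ 1/17.
0.125¹ = 0.125 is still above 1/17 but 0.125² = 0.015625 is at or below it, so n = 2.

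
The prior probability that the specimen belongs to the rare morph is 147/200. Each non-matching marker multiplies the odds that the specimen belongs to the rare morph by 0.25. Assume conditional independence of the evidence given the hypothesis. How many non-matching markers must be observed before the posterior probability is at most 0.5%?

5

Prior odds = 0.735/0.265 = 147/53.
Likelihood ratio per non-matching marker = 0.25.
Target posterior odds = 0.005/0.995 = 1/199.
Need (147/53) × 0.25ⁿ ≤ 1/199, i.e. 0.25ⁿ ≤ 53/29253.
0.25⁴ = 0.00390625 is still above 53/29253 but 0.25⁵ = 1/1024 is at or below it, so n = 5.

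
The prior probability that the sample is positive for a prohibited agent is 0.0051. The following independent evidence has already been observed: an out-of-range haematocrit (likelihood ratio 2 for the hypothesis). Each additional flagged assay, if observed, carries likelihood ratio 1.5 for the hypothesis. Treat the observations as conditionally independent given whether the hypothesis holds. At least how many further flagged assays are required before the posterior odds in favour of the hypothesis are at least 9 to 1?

17

Prior odds = 0.0051/0.9949 = 51/9949.
Bayes factor of the evidence already in hand = 2.
Odds after that evidence = (51/9949) × 2 = 102/9949.
Target odds = 9.
Need 1.5ⁿ ≥ 9 ÷ (102/9949) = 29847/34.
1.5¹⁶ = 43046721/65536 falls short of 29847/34 but 1.5¹⁷ = 129140163/131072 reaches it, so n = 17.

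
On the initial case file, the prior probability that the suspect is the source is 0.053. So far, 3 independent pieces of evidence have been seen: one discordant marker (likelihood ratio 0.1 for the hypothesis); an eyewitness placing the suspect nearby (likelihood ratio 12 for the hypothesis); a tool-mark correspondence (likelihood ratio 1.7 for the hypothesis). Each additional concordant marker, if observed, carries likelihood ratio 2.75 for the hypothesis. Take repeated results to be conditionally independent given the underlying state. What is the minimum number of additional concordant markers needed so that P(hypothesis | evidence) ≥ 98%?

Prior odds = 0.053/0.947 = 53/947.
Combined Bayes factor of the evidence already in hand = 0.1 × 12 × 1.7 = 2.04.
Odds after that evidence = (53/947) × 2.04 = 2703/23675.
Target odds = 0.98/0.02 = 49.
Need 2.75ⁿ ≥ 49 ÷ (2703/23675) = 1160075/2703.
2.75⁵ = 161051/1024 falls short of 1160075/2703 but 2.75⁶ = 1771561/4096 reaches it, so n = 6.

6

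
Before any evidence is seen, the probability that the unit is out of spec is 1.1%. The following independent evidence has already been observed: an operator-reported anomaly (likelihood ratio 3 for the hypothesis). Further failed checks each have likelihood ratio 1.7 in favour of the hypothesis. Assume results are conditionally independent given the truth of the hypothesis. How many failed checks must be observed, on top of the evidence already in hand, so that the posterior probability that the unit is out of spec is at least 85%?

10

Prior odds = 0.011/0.989 = 11/989.
Bayes factor of the evidence already in hand = 3.
Odds after that evidence = (11/989) × 3 = 33/989.
Target odds = 0.85/0.15 = 17/3.
Need 1.7ⁿ ≥ 17/3 ÷ (33/989) = 16813/99.
1.7⁹ ≈118.588 falls short of 16813/99 but 1.7¹⁰ ≈201.599 reaches it, so n = 10.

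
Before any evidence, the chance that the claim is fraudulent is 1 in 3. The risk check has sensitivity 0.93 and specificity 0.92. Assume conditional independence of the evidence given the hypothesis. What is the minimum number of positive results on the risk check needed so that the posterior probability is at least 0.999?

4

Prior odds = (1/3)/(2/3) = 0.5.
False-positive rate = 1 − 0.92 = 0.08; likelihood ratio of a positive = 0.93/0.08 = 11.625.
Target odds: 0.999 ÷ 0.001 = 999.
Need 0.5 × 11.625ⁿ ≥ 999, i.e. 11.625ⁿ ≥ 1998.
11.625³ = 804357/512 falls short of 1998 but 11.625⁴ = 74805201/4096 reaches it, so n = 4.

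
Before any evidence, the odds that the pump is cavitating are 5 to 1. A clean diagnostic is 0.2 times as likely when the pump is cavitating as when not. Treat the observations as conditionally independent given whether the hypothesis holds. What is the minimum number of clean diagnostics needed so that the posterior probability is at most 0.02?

Prior odds = 5.
Likelihood ratio per clean diagnostic = 0.2.
Target odds: 0.02 ÷ 0.98 = 1/49.
Need 5 × 0.2ⁿ ≤ 1/49, i.e. 0.2ⁿ ≤ 1/245.
0.2³ = 0.008 is still above 1/245 but 0.2⁴ = 0.0016 is at or below it, so n = 4.

4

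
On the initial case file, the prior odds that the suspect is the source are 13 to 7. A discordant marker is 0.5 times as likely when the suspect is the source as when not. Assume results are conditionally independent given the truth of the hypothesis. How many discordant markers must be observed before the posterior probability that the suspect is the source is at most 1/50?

7

Prior odds = 13/7.
Likelihood ratio per discordant marker = 0.5.
Target odds: 0.02 ÷ 0.98 = 1/49.
Require 0.5ⁿ ≤ 1/49 ÷ (13/7) = 1/91.
0.5⁶ = 0.015625 is still above 1/91 but 0.5⁷ = 0.0078125 is at or below it, so n = 7.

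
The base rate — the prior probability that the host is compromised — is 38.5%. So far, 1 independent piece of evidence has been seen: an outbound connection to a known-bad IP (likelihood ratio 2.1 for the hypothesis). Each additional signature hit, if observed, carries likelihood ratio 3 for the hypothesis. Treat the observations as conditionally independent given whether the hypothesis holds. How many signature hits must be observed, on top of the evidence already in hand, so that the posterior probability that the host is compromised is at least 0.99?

Prior odds = 0.385/0.615 = 77/123.
Bayes factor of the evidence already in hand = 2.1.
Odds after that evidence = (77/123) × 2.1 = 539/410.
Target odds = 0.99/0.01 = 99.
Need 3ⁿ ≥ 99 ÷ (539/410) = 3690/49.
3³ = 27 falls short of 3690/49 but 3⁴ = 81 reaches it, so n = 4.

4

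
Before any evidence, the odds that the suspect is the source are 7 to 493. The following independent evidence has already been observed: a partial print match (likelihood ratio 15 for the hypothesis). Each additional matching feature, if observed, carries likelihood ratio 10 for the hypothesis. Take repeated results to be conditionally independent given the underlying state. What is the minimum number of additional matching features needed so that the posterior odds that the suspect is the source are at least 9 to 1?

2

Prior odds = 7/493.
Bayes factor of the evidence already in hand = 15.
Odds after that evidence = (7/493) × 15 = 105/493.
Target odds = 9.
Need 10ⁿ ≥ 9 ÷ (105/493) = 1479/35.
10¹ = 10 falls short of 1479/35 but 10² = 100 reaches it, so n = 2.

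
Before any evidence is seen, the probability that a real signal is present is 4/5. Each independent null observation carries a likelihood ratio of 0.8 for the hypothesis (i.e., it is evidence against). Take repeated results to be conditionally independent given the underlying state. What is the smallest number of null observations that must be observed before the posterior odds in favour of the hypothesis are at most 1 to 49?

Prior odds: 0.8 ÷ 0.2 = 4.
Likelihood ratio per null observation = 0.8.
Target odds = 1/49.
Require 0.8ⁿ ≤ 1/49 ÷ 4 = 1/196.
0.8²³ ≈0.00590296 is still above 1/196 but 0.8²⁴ ≈0.00472237 is at or below it, so n = 24.

24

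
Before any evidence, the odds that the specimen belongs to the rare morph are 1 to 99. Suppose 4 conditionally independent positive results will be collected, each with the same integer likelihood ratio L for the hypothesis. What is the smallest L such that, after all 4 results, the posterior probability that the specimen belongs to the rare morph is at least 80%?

Prior odds = 1/99.
Target odds = 0.8/0.2 = 4.
Need L⁴ ≥ 4 ÷ (1/99) = 396.
4⁴ = 256 < 396 ≤ 625 = 5⁴, so L = 5.

5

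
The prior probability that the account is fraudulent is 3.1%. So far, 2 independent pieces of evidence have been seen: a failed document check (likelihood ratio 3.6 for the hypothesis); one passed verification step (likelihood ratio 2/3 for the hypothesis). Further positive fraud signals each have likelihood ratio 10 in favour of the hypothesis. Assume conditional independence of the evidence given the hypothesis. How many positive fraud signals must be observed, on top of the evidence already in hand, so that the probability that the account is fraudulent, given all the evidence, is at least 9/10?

3

Prior odds = 0.031/0.969 = 31/969.
Combined Bayes factor of the evidence already in hand = 3.6 × (2/3) = 2.4.
Odds after that evidence = (31/969) × 2.4 = 124/1615.
Target odds = 0.9/0.1 = 9.
Need 10ⁿ ≥ 9 ÷ (124/1615) = 14535/124.
10² = 100 falls short of 14535/124 but 10³ = 1000 reaches it, so n = 3.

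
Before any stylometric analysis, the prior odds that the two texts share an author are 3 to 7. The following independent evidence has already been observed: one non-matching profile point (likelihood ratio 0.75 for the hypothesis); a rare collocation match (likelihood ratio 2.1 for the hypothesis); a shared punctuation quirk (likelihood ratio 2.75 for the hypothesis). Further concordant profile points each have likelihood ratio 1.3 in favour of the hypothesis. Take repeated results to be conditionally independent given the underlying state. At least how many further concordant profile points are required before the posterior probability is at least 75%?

Prior odds = 3/7.
Combined Bayes factor of the evidence already in hand = 0.75 × 2.1 × 2.75 = 4.33125.
Odds after that evidence = (3/7) × 4.33125 = 1.85625.
Target odds = 0.75/0.25 = 3.
Need 1.3ⁿ ≥ 3 ÷ 1.85625 = 160/99.
1.3¹ = 1.3 falls short of 160/99 but 1.3² = 1.69 reaches it, so n = 2.

2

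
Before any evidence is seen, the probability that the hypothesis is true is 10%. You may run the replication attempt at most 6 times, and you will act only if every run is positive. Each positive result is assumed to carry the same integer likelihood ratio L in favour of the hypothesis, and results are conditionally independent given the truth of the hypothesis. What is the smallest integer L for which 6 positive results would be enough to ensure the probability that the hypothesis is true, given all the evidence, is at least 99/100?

4

Prior odds = 0.1/0.9 = 1/9.
Target odds = 0.99/0.01 = 99.
Need L⁶ ≥ 99 ÷ (1/9) = 891.
3⁶ = 729 < 891 ≤ 4096 = 4⁶, so L = 4.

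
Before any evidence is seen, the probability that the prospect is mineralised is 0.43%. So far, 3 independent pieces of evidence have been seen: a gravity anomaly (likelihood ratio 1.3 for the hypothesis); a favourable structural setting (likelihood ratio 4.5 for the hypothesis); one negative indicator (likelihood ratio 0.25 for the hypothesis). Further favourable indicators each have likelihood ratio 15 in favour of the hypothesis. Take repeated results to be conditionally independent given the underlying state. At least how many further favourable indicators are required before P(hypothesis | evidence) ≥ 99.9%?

Prior odds = 0.0043/0.9957 = 43/9957.
Combined Bayes factor of the evidence already in hand = 1.3 × 4.5 × 0.25 = 1.4625.
Odds after that evidence = (43/9957) × 1.4625 = 1677/265520.
Target odds = 0.999/0.001 = 999.
Need 15ⁿ ≥ 999 ÷ (1677/265520) = 88418160/559.
15⁴ = 50625 falls short of 88418160/559 but 15⁵ = 759375 reaches it, so n = 5.

5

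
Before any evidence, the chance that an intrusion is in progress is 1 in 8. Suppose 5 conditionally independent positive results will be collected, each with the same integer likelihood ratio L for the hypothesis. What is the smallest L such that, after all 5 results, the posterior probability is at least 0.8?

2

Prior odds = 0.125/0.875 = 1/7.
Target odds = 0.8/0.2 = 4.
Need L⁵ ≥ 4 ÷ (1/7) = 28.
1⁵ = 1 < 28 ≤ 32 = 2⁵, so L = 2.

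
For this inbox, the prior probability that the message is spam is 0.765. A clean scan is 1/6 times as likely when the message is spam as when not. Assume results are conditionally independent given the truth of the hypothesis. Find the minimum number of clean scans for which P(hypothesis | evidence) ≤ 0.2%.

Prior odds = 0.765/0.235 = 153/47.
Likelihood ratio per clean scan = 1/6.
Target posterior odds = 0.002/0.998 = 1/499.
Require (1/6)ⁿ ≤ 1/499 ÷ (153/47) = 47/76347.
(1/6)⁴ = 1/1296 is still above 47/76347 but (1/6)⁵ = 1/7776 is at or below it, so n = 5.

5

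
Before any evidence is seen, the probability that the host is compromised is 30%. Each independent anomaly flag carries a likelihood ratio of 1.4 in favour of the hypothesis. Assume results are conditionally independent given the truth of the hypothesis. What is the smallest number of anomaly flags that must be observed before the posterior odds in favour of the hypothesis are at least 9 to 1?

Prior odds = 0.3/0.7 = 3/7.
Likelihood ratio per anomaly flag = 1.4.
Target odds = 9.
Require 1.4ⁿ ≥ 9 ÷ (3/7) = 21.
1.4⁹ = 40353607/1953125 falls short of 21 but 1.4¹⁰ = 282475249/9765625 reaches it, so n = 10.

10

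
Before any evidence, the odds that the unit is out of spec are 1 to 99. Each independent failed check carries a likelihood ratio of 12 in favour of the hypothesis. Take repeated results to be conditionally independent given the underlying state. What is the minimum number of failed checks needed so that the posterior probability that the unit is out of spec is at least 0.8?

Prior odds = 1/99.
Likelihood ratio per failed check = 12.
Target odds: 0.8 ÷ 0.2 = 4.
Need (1/99) × 12ⁿ ≥ 4, i.e. 12ⁿ ≥ 396.
12² = 144 falls short of 396 but 12³ = 1728 reaches it, so n = 3.

3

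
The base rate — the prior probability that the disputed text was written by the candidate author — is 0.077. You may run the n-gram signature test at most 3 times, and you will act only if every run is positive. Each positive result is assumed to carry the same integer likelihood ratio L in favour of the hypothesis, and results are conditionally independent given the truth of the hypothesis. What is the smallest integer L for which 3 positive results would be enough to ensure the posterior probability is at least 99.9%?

23

Prior odds = 0.077/0.923 = 77/923.
Target odds = 0.999/0.001 = 999.
Need L³ ≥ 999 ÷ (77/923) = 922077/77.
22³ = 10648 < 922077/77 ≤ 12167 = 23³, so L = 23.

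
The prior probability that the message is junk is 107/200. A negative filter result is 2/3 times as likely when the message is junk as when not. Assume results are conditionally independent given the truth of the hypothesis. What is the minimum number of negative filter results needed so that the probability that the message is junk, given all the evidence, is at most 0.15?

Prior odds: 0.535 ÷ 0.465 = 107/93.
Likelihood ratio per negative filter result = 2/3.
Target odds: 0.15 ÷ 0.85 = 3/17.
Need (107/93) × (2/3)ⁿ ≤ 3/17, i.e. (2/3)ⁿ ≤ 279/1819.
(2/3)⁴ = 16/81 is still above 279/1819 but (2/3)⁵ = 32/243 is at or below it, so n = 5.

5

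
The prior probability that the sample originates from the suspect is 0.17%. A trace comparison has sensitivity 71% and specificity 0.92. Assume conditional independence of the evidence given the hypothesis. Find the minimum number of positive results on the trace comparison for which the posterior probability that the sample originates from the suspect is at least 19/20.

Prior odds: 0.0017 ÷ 0.9983 = 17/9983.
False-positive rate = 1 − 0.92 = 0.08; likelihood ratio of a positive = 0.71/0.08 = 8.875.
Target posterior odds = 0.95/0.05 = 19.
Need (17/9983) × 8.875ⁿ ≥ 19, i.e. 8.875ⁿ ≥ 189677/17.
8.875⁴ = 25411681/4096 falls short of 189677/17 but 8.875⁵ ≈55060.7 reaches it, so n = 5.

5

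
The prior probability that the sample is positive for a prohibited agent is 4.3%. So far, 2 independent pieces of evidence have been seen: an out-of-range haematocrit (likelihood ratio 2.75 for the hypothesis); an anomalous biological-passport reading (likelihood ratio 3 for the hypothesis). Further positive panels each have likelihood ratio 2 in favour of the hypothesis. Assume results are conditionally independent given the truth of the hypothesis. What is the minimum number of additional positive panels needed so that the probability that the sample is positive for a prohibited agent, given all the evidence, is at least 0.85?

4

Prior odds = 0.043/0.957 = 43/957.
Combined Bayes factor of the evidence already in hand = 2.75 × 3 = 8.25.
Odds after that evidence = (43/957) × 8.25 = 43/116.
Target odds = 0.85/0.15 = 17/3.
Need 2ⁿ ≥ 17/3 ÷ (43/116) = 1972/129.
2³ = 8 falls short of 1972/129 but 2⁴ = 16 reaches it, so n = 4.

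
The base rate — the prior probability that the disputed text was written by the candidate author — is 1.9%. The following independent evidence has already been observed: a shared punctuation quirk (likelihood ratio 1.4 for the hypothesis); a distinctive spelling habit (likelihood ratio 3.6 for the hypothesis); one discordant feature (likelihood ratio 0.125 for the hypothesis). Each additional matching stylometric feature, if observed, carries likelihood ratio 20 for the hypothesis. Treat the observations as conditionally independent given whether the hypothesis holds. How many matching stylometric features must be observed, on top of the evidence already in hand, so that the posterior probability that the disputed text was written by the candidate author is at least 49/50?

3

Prior odds = 0.019/0.981 = 19/981.
Combined Bayes factor of the evidence already in hand = 1.4 × 3.6 × 0.125 = 0.63.
Odds after that evidence = (19/981) × 0.63 = 133/10900.
Target odds = 0.98/0.02 = 49.
Need 20ⁿ ≥ 49 ÷ (133/10900) = 76300/19.
20² = 400 falls short of 76300/19 but 20³ = 8000 reaches it, so n = 3.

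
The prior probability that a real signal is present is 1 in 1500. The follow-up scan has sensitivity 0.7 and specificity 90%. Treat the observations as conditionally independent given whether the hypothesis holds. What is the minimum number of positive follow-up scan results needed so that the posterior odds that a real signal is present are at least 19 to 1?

6

Prior odds = (1/1500)/(1499/1500) = 1/1499.
False-positive rate = 1 − 0.9 = 0.1; likelihood ratio of a positive = 0.7/0.1 = 7.
Target odds = 19.
Need (1/1499) × 7ⁿ ≥ 19, i.e. 7ⁿ ≥ 28481.
7⁵ = 16807 falls short of 28481 but 7⁶ = 117649 reaches it, so n = 6.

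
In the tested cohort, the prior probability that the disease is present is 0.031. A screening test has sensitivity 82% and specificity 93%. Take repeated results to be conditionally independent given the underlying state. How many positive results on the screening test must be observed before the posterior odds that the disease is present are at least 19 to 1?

3

Prior odds: 0.031 ÷ 0.969 = 31/969.
False-positive rate = 1 − 0.93 = 0.07; likelihood ratio of a positive = 0.82/0.07 = 82/7.
Target odds = 19.
Require (82/7)ⁿ ≥ 19 ÷ (31/969) = 18411/31.
(82/7)² = 6724/49 falls short of 18411/31 but (82/7)³ = 551368/343 reaches it, so n = 3.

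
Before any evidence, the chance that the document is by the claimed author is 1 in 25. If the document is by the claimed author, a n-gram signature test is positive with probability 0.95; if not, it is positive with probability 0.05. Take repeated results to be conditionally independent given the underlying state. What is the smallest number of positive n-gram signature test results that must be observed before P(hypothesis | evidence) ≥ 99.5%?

Prior odds = 0.04/0.96 = 1/24.
Likelihood ratio of a positive = 0.95/0.05 = 19.
Target posterior odds = 0.995/0.005 = 199.
Require 19ⁿ ≥ 199 ÷ (1/24) = 4776.
19² = 361 falls short of 4776 but 19³ = 6859 reaches it, so n = 3.

3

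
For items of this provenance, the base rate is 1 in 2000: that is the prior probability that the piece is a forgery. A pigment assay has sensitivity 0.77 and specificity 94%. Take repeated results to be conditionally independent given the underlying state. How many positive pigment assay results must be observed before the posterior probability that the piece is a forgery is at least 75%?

Prior odds = 0.0005/0.9995 = 1/1999.
False-positive rate = 1 − 0.94 = 0.06; likelihood ratio of a positive = 0.77/0.06 = 77/6.
Target posterior odds = 0.75/0.25 = 3.
Need (1/1999) × (77/6)ⁿ ≥ 3, i.e. (77/6)ⁿ ≥ 5997.
(77/6)³ = 456533/216 falls short of 5997 but (77/6)⁴ = 35153041/1296 reaches it, so n = 4.

4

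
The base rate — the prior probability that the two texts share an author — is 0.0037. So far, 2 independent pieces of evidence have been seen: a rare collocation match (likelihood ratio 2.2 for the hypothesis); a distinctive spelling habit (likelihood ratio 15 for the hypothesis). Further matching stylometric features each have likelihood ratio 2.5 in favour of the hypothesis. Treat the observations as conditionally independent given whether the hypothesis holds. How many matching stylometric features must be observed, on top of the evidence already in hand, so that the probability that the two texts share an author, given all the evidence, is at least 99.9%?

10

Prior odds = 0.0037/0.9963 = 37/9963.
Combined Bayes factor of the evidence already in hand = 2.2 × 15 = 33.
Odds after that evidence = (37/9963) × 33 = 407/3321.
Target odds = 0.999/0.001 = 999.
Need 2.5ⁿ ≥ 999 ÷ (407/3321) = 89667/11.
2.5⁹ = 1953125/512 falls short of 89667/11 but 2.5¹⁰ = 9765625/1024 reaches it, so n = 10.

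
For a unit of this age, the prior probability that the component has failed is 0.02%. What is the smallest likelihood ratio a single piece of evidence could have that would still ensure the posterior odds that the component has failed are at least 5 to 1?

24995

Prior odds = 0.0002/0.9998 = 1/4999.
Target odds = 5.
Required Bayes factor = 5 ÷ (1/4999) = 24995.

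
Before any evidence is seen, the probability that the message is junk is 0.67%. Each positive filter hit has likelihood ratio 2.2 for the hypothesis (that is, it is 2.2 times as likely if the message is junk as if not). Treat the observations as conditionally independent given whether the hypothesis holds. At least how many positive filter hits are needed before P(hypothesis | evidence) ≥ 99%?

Prior odds: 0.0067 ÷ 0.9933 = 67/9933.
Likelihood ratio per positive filter hit = 2.2.
Target posterior odds = 0.99/0.01 = 99.
Need (67/9933) × 2.2ⁿ ≥ 99, i.e. 2.2ⁿ ≥ 983367/67.
2.2¹² ≈12855 falls short of 983367/67 but 2.2¹³ ≈28281 reaches it, so n = 13.

13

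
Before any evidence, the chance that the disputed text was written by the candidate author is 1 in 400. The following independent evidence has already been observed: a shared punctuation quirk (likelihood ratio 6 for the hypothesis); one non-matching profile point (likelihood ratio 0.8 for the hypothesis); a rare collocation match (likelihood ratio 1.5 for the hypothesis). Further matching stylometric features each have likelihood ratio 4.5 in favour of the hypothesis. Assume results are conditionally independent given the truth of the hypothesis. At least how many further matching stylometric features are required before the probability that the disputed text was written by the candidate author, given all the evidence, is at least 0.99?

Prior odds = 0.0025/0.9975 = 1/399.
Combined Bayes factor of the evidence already in hand = 6 × 0.8 × 1.5 = 7.2.
Odds after that evidence = (1/399) × 7.2 = 12/665.
Target odds = 0.99/0.01 = 99.
Need 4.5ⁿ ≥ 99 ÷ (12/665) = 5486.25.
4.5⁵ = 1845.28125 falls short of 5486.25 but 4.5⁶ = 8303.765625 reaches it, so n = 6.

6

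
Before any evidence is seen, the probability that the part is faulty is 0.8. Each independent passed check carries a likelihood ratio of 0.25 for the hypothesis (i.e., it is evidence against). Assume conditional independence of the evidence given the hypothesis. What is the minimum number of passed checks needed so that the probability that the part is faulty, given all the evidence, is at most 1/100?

5

Prior odds = 0.8/0.2 = 4.
Likelihood ratio per passed check = 0.25.
Target odds: 0.01 ÷ 0.99 = 1/99.
Require 0.25ⁿ ≤ 1/99 ÷ 4 = 1/396.
0.25⁴ = 0.00390625 is still above 1/396 but 0.25⁵ = 1/1024 is at or below it, so n = 5.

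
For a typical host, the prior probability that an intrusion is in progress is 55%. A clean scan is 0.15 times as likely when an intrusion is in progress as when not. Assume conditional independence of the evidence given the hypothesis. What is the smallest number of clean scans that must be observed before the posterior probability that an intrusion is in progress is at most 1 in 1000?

Prior odds: 0.55 ÷ 0.45 = 11/9.
Likelihood ratio per clean scan = 0.15.
Target posterior odds = 0.001/0.999 = 1/999.
Require 0.15ⁿ ≤ 1/999 ÷ (11/9) = 1/1221.
0.15³ = 0.003375 is still above 1/1221 but 0.15⁴ = 81/160000 is at or below it, so n = 4.

4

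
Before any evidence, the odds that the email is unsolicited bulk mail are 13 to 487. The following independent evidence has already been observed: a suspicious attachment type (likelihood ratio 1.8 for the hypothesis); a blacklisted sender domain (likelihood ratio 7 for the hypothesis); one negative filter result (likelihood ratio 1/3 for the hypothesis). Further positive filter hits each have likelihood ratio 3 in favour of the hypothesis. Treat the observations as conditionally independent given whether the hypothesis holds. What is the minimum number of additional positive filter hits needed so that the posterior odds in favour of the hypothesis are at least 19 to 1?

Prior odds = 13/487.
Combined Bayes factor of the evidence already in hand = 1.8 × 7 × (1/3) = 4.2.
Odds after that evidence = (13/487) × 4.2 = 273/2435.
Target odds = 19.
Need 3ⁿ ≥ 19 ÷ (273/2435) = 46265/273.
3⁴ = 81 falls short of 46265/273 but 3⁵ = 243 reaches it, so n = 5.

5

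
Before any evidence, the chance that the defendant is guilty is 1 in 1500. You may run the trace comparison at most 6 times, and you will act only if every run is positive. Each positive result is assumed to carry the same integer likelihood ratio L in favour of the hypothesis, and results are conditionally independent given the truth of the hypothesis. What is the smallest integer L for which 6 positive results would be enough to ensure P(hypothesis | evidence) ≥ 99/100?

Prior odds = (1/1500)/(1499/1500) = 1/1499.
Target odds = 0.99/0.01 = 99.
Need L⁶ ≥ 99 ÷ (1/1499) = 148401.
7⁶ = 117649 < 148401 ≤ 262144 = 8⁶, so L = 8.

8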